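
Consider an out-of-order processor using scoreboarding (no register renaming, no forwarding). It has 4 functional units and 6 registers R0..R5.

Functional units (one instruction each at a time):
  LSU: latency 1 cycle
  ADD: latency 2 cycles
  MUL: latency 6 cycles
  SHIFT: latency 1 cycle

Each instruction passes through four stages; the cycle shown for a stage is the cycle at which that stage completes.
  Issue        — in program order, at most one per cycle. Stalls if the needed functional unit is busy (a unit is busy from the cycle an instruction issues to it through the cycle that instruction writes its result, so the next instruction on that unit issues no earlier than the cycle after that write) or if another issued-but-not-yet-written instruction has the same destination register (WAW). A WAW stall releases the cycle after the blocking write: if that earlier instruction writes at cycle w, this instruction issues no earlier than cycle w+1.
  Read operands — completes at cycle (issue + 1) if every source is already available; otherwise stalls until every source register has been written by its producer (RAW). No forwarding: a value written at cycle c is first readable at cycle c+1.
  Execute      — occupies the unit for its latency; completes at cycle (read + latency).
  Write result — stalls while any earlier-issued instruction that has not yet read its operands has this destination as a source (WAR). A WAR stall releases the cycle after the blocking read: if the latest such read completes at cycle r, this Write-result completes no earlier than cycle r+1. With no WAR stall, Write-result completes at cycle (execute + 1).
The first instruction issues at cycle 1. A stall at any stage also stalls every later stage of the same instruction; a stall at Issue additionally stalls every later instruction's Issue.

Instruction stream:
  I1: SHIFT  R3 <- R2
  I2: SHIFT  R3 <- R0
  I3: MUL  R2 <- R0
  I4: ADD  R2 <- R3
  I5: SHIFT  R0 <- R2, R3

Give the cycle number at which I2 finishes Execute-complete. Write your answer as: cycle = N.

cycle = 7

cycle 1: issue I1 (SHIFT)
cycle 2: I1 read-ops
cycle 3: I1 finished on SHIFT
cycle 4: I1→R3
cycle 5: issue I2 (SHIFT)
cycle 6: I2 read-ops; issue I3 (MUL)
cycle 7: I2 finished on SHIFT; I3 read-ops
cycle 8: I2→R3
cycle 13: I3 finished on MUL
cycle 14: I3→R2
cycle 15: issue I4 (ADD)
cycle 16: I4 read-ops; issue I5 (SHIFT)
cycle 18: I4 finished on ADD
cycle 19: I4→R2
cycle 20: I5 read-ops
cycle 21: I5 finished on SHIFT
cycle 22: I5→R0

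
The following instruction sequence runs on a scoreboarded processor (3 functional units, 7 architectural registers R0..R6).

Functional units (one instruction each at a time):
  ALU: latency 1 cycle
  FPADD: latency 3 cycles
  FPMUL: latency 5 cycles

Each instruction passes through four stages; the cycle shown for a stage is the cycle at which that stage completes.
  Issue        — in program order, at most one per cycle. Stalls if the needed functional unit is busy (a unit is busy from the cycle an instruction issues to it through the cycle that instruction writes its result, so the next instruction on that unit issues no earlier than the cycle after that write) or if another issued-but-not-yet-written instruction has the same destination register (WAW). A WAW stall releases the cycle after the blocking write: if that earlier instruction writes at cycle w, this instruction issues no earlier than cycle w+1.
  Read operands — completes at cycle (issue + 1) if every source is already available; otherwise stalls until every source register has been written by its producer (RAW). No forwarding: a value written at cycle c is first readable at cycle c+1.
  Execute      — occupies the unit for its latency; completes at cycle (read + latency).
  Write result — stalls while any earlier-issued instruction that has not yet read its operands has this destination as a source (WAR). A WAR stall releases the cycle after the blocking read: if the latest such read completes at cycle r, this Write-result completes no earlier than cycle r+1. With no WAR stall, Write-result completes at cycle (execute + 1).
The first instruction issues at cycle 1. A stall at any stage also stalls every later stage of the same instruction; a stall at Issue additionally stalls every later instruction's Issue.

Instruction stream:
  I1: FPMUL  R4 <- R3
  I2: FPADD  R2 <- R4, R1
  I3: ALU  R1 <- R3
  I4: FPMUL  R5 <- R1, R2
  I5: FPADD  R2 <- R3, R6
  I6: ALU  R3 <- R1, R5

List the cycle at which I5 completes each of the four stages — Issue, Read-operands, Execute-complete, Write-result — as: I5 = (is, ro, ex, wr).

t=1  issue I1 (FPMUL)
t=2  I1 read-ops; issue I2 (FPADD)
t=3  issue I3 (ALU)
t=4  I3 read-ops
t=5  I3 finished on ALU
t=7  I1 finished on FPMUL
t=8  I1→R4
t=9  I2 read-ops; issue I4 (FPMUL)
t=10  I3→R1
t=12  I2 finished on FPADD
t=13  I2→R2
t=14  I4 read-ops; issue I5 (FPADD)
t=15  I5 read-ops; issue I6 (ALU)
t=18  I5 finished on FPADD
t=19  I4 finished on FPMUL; I5→R2
t=20  I4→R5
t=21  I6 read-ops
t=22  I6 finished on ALU
t=23  I6→R3

I5 = (14, 15, 18, 19)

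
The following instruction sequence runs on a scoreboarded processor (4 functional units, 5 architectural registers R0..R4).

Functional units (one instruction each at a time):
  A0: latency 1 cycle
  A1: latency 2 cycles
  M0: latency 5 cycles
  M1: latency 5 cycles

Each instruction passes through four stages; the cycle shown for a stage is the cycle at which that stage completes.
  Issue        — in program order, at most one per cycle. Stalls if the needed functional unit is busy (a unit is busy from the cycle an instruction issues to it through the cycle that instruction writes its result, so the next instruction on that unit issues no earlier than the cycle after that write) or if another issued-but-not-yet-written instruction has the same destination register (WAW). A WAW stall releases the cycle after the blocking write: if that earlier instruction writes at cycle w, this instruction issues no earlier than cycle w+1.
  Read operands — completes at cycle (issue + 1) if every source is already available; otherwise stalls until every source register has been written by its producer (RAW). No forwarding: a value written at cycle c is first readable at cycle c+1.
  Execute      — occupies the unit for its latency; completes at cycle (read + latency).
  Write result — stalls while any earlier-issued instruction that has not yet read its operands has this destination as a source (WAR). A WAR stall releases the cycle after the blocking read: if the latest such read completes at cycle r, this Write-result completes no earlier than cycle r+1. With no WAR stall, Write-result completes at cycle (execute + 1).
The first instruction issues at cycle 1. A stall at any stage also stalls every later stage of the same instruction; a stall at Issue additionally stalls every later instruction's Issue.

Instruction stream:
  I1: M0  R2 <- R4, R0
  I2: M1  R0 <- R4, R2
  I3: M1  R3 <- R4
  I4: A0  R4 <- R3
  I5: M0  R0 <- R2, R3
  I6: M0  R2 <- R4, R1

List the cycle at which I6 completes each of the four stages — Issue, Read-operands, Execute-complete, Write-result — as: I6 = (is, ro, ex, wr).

I6 = (31, 32, 37, 38)

cycle 1: I1→M0
cycle 2: I1 RO · I2→M1
cycle 7: I1 EX
cycle 8: I1 WR R2
cycle 9: I2 RO
cycle 14: I2 EX
cycle 15: I2 WR R0
cycle 16: I3→M1
cycle 17: I3 RO · I4→A0
cycle 18: I5→M0
cycle 22: I3 EX
cycle 23: I3 WR R3
cycle 24: I4 RO · I5 RO
cycle 25: I4 EX
cycle 26: I4 WR R4
cycle 29: I5 EX
cycle 30: I5 WR R0
cycle 31: I6→M0
cycle 32: I6 RO
cycle 37: I6 EX
cycle 38: I6 WR R2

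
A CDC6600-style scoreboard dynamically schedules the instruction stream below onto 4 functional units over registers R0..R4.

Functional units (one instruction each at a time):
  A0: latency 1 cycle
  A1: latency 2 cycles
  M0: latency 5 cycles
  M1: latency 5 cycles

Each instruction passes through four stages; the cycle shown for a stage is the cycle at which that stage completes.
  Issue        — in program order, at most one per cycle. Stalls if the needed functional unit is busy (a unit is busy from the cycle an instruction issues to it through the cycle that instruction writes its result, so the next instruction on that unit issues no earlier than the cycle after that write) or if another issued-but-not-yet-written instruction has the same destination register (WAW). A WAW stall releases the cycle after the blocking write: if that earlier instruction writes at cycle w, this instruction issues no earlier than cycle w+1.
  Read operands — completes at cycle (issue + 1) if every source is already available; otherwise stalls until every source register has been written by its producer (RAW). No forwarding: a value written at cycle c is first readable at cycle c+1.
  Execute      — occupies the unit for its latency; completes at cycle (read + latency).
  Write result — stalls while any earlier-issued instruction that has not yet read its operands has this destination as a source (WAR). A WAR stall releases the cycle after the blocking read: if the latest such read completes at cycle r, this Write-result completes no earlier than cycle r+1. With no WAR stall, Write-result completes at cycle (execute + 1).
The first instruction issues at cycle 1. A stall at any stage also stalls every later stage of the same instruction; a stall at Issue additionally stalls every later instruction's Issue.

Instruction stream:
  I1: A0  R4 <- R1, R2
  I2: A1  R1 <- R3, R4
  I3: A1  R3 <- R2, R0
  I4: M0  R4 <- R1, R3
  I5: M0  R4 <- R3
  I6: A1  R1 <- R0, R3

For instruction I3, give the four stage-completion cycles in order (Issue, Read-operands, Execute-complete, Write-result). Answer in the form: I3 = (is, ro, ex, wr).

[I1] 1/2/3/4
[I2] 2/5/7/8  (RAW R4: wait I1 write@4)
[I3] 9/10/12/13  (struct: A1 busy until I2 writes@8)
[I4] 10/14/19/20  (RAW R3: wait I3 write@13)
[I5] 21/22/27/28  (struct: M0 busy until I4 writes@20)
[I6] 22/23/25/26

I3 = (9, 10, 12, 13)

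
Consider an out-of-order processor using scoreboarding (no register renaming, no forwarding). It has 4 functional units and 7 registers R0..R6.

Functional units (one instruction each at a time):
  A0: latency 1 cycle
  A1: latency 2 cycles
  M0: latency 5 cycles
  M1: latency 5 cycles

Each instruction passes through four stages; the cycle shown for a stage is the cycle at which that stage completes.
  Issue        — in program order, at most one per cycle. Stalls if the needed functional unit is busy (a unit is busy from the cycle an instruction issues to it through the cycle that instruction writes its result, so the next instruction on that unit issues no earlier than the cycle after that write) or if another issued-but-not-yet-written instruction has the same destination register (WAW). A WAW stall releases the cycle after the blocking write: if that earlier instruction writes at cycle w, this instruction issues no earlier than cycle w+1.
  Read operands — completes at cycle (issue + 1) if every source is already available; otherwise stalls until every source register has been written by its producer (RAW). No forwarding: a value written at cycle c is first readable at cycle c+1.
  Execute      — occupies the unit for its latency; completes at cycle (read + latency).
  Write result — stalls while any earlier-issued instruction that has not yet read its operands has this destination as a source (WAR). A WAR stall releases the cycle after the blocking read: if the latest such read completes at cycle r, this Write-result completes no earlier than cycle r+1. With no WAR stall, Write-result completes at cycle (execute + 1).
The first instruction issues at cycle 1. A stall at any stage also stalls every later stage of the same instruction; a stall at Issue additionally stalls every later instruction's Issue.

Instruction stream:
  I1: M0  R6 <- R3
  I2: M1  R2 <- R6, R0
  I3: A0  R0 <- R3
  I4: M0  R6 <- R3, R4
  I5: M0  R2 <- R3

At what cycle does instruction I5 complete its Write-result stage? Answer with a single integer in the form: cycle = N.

cycle = 24

c1: I1 dispatched to M0
c2: I1 operands ready · I2 dispatched to M1
c3: I3 dispatched to A0
c4: I3 operands ready
c5: I3 complete
c7: I1 complete
c8: R6←I1
c9: I2 operands ready · I4 dispatched to M0
c10: R0←I3 · I4 operands ready
c14: I2 complete
c15: R2←I2 · I4 complete
c16: R6←I4
c17: I5 dispatched to M0
c18: I5 operands ready
c23: I5 complete
c24: R2←I5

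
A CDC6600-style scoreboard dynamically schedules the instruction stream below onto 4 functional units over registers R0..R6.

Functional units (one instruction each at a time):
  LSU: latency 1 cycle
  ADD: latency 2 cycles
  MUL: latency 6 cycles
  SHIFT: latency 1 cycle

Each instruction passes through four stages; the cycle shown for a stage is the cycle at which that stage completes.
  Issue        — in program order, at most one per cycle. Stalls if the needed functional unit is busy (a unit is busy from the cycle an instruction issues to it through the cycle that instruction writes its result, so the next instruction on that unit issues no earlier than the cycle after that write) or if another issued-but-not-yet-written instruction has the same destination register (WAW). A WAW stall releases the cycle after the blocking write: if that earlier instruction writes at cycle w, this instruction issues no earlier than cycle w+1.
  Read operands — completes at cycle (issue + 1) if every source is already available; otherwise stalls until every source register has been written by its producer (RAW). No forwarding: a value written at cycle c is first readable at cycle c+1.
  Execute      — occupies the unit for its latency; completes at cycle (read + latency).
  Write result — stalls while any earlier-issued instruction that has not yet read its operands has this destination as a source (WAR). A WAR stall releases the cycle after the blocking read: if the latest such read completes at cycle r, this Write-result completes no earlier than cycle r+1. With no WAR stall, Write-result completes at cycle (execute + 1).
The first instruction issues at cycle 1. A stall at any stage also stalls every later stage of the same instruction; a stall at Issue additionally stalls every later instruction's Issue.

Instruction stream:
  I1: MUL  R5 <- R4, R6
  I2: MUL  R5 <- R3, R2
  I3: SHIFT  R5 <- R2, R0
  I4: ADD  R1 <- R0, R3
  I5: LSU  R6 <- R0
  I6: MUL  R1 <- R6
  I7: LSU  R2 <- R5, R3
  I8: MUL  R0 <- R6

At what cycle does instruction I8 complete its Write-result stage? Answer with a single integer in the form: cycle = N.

c1: I1 issues→MUL
c2: I1 reads
c8: I1 exec-done
c9: I1 writes R5
c10: I2 issues→MUL
c11: I2 reads
c17: I2 exec-done
c18: I2 writes R5
c19: I3 issues→SHIFT
c20: I3 reads; I4 issues→ADD
c21: I3 exec-done; I4 reads; I5 issues→LSU
c22: I3 writes R5; I5 reads
c23: I4 exec-done; I5 exec-done
c24: I4 writes R1; I5 writes R6
c25: I6 issues→MUL
c26: I6 reads; I7 issues→LSU
c27: I7 reads
c28: I7 exec-done
c29: I7 writes R2
c32: I6 exec-done
c33: I6 writes R1
c34: I8 issues→MUL
c35: I8 reads
c41: I8 exec-done
c42: I8 writes R0

cycle = 42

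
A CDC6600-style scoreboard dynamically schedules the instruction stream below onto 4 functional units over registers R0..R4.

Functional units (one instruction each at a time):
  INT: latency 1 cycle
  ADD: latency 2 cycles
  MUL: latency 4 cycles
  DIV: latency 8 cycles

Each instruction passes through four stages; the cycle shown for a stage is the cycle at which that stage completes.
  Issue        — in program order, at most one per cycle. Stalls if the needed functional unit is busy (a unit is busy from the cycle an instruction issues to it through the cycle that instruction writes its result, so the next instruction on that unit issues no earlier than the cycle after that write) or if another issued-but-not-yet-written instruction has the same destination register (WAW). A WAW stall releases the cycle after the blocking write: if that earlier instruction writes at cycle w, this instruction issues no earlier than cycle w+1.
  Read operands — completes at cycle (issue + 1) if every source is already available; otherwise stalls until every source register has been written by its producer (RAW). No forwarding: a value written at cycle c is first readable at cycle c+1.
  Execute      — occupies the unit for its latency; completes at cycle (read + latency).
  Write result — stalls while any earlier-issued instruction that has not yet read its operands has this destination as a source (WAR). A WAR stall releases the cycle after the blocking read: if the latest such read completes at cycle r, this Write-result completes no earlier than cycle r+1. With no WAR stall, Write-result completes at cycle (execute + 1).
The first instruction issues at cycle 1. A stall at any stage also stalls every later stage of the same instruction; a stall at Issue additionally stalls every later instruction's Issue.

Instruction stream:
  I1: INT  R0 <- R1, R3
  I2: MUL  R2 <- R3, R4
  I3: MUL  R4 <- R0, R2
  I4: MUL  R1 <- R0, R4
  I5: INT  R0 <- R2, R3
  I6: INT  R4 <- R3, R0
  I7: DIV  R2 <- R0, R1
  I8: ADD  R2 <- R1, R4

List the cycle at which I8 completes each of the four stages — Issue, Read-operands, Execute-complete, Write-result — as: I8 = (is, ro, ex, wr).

c1: I1→INT
c2: I1 RO | I2→MUL
c3: I1 EX | I2 RO
c4: I1 WR R0
c7: I2 EX
c8: I2 WR R2
c9: I3→MUL
c10: I3 RO
c14: I3 EX
c15: I3 WR R4
c16: I4→MUL
c17: I4 RO | I5→INT
c18: I5 RO
c19: I5 EX
c20: I5 WR R0
c21: I4 EX | I6→INT
c22: I4 WR R1 | I6 RO | I7→DIV
c23: I6 EX | I7 RO
c24: I6 WR R4
c31: I7 EX
c32: I7 WR R2
c33: I8→ADD
c34: I8 RO
c36: I8 EX
c37: I8 WR R2

I8 = (33, 34, 36, 37)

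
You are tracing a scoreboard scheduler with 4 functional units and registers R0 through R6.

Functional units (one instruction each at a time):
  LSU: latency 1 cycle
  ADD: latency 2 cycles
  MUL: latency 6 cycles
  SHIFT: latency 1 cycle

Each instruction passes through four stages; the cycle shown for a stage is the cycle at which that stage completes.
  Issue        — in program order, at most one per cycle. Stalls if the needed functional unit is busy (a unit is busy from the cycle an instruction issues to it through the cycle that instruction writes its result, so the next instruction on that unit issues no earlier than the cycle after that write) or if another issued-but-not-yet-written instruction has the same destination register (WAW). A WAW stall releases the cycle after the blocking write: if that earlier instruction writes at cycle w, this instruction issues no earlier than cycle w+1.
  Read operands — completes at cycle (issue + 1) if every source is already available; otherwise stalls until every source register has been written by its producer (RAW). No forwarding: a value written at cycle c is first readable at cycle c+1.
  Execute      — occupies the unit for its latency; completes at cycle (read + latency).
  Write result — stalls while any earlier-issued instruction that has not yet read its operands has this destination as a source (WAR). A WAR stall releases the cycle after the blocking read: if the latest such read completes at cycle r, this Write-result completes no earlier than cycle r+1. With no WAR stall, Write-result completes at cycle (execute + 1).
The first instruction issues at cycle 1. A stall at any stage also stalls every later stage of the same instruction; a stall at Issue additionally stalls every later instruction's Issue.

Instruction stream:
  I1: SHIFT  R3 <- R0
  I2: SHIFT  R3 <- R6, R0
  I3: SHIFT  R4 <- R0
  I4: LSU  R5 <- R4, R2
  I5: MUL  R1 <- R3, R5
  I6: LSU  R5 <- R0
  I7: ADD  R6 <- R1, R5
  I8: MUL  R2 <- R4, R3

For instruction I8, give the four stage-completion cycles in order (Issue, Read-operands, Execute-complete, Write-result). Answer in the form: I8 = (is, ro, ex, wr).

I1 -> (1, 2, 3, 4)
I2 -> (5, 6, 7, 8)  // struct: SHIFT busy until I1 writes@4
I3 -> (9, 10, 11, 12)  // struct: SHIFT busy until I2 writes@8
I4 -> (10, 13, 14, 15)  // RAW R4: wait I3 write@12
I5 -> (11, 16, 22, 23)  // RAW R5: wait I4 write@15
I6 -> (16, 17, 18, 19)  // struct: LSU busy until I4 writes@15
I7 -> (17, 24, 26, 27)  // RAW R1: wait I5 write@23
I8 -> (24, 25, 31, 32)  // struct: MUL busy until I5 writes@23

I8 = (24, 25, 31, 32)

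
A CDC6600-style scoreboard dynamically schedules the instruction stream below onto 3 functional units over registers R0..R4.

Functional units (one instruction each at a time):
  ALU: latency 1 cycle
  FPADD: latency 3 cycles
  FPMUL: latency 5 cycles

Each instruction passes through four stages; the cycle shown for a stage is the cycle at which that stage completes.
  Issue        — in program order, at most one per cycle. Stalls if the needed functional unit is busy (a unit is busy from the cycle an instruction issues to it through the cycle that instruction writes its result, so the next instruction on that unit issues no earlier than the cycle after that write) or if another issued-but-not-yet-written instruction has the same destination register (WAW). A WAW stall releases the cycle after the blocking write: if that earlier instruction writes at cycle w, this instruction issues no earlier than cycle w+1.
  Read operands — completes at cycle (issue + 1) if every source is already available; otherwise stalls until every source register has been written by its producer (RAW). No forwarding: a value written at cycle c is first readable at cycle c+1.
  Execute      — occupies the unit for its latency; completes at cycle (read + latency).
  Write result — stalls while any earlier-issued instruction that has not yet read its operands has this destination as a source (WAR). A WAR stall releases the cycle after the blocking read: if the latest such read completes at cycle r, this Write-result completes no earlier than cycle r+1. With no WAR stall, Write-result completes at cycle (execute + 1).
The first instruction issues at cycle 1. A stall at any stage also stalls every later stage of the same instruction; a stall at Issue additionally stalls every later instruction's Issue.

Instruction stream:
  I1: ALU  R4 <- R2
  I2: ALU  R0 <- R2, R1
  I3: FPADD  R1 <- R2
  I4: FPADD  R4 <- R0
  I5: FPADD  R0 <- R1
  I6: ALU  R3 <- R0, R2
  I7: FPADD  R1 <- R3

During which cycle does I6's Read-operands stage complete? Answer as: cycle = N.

cycle = 24

t=1  I1 issues→ALU
t=2  I1 reads
t=3  I1 exec-done
t=4  I1 writes R4
t=5  I2 issues→ALU
t=6  I2 reads · I3 issues→FPADD
t=7  I2 exec-done · I3 reads
t=8  I2 writes R0
t=10  I3 exec-done
t=11  I3 writes R1
t=12  I4 issues→FPADD
t=13  I4 reads
t=16  I4 exec-done
t=17  I4 writes R4
t=18  I5 issues→FPADD
t=19  I5 reads · I6 issues→ALU
t=22  I5 exec-done
t=23  I5 writes R0
t=24  I6 reads · I7 issues→FPADD
t=25  I6 exec-done
t=26  I6 writes R3
t=27  I7 reads
t=30  I7 exec-done
t=31  I7 writes R1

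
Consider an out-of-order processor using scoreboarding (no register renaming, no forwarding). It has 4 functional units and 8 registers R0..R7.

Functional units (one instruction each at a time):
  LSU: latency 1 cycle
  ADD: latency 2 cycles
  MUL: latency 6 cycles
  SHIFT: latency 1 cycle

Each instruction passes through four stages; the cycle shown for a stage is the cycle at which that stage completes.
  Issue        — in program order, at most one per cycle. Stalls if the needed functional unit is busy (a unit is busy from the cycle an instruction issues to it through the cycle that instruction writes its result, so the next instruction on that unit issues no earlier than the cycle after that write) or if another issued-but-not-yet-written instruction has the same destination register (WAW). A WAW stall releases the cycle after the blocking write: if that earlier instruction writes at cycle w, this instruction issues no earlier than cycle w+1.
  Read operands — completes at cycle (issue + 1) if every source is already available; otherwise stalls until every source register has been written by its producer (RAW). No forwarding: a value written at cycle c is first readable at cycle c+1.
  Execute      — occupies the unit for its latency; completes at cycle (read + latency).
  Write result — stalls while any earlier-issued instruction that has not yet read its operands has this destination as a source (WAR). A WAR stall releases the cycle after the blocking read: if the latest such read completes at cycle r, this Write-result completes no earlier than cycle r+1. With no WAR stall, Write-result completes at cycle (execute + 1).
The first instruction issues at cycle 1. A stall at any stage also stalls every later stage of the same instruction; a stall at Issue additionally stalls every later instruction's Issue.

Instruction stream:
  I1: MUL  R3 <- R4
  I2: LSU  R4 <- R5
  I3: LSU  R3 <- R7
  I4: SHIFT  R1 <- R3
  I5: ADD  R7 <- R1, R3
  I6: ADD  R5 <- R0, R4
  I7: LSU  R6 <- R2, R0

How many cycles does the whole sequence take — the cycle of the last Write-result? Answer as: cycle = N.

cycle = 25

c1: I1 issues→MUL
c2: I1 reads · I2 issues→LSU
c3: I2 reads
c4: I2 exec-done
c5: I2 writes R4
c8: I1 exec-done
c9: I1 writes R3
c10: I3 issues→LSU
c11: I3 reads · I4 issues→SHIFT
c12: I3 exec-done · I5 issues→ADD
c13: I3 writes R3
c14: I4 reads
c15: I4 exec-done
c16: I4 writes R1
c17: I5 reads
c19: I5 exec-done
c20: I5 writes R7
c21: I6 issues→ADD
c22: I6 reads · I7 issues→LSU
c23: I7 reads
c24: I6 exec-done · I7 exec-done
c25: I6 writes R5 · I7 writes R6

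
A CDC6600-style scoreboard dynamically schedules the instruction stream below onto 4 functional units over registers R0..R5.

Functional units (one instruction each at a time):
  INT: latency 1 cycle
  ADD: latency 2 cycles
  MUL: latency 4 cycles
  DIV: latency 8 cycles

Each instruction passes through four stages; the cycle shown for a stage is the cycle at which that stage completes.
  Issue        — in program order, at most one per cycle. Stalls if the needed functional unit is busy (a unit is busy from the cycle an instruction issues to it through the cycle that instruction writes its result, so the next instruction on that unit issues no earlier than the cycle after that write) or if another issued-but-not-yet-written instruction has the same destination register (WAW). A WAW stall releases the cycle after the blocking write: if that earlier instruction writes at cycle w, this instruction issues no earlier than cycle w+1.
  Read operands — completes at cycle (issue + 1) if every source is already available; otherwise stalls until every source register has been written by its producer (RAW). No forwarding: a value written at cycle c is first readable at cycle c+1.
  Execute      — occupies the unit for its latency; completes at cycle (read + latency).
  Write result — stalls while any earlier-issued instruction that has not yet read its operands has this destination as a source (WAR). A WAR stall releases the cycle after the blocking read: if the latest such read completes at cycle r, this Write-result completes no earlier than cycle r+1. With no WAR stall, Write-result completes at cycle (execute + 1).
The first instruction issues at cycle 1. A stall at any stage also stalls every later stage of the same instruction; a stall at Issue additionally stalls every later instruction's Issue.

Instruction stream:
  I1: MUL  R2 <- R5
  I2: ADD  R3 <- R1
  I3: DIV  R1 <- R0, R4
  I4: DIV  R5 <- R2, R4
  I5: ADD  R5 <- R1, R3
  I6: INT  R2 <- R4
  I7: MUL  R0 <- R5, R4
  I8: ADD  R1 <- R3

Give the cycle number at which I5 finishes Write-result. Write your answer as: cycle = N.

[1] I1 dispatched to MUL
[2] I1 operands ready; I2 dispatched to ADD
[3] I2 operands ready; I3 dispatched to DIV
[4] I3 operands ready
[5] I2 complete
[6] I1 complete; R3←I2
[7] R2←I1
[12] I3 complete
[13] R1←I3
[14] I4 dispatched to DIV
[15] I4 operands ready
[23] I4 complete
[24] R5←I4
[25] I5 dispatched to ADD
[26] I5 operands ready; I6 dispatched to INT
[27] I6 operands ready; I7 dispatched to MUL
[28] I5 complete; I6 complete
[29] R5←I5; R2←I6
[30] I7 operands ready; I8 dispatched to ADD
[31] I8 operands ready
[33] I8 complete
[34] I7 complete; R1←I8
[35] R0←I7

cycle = 29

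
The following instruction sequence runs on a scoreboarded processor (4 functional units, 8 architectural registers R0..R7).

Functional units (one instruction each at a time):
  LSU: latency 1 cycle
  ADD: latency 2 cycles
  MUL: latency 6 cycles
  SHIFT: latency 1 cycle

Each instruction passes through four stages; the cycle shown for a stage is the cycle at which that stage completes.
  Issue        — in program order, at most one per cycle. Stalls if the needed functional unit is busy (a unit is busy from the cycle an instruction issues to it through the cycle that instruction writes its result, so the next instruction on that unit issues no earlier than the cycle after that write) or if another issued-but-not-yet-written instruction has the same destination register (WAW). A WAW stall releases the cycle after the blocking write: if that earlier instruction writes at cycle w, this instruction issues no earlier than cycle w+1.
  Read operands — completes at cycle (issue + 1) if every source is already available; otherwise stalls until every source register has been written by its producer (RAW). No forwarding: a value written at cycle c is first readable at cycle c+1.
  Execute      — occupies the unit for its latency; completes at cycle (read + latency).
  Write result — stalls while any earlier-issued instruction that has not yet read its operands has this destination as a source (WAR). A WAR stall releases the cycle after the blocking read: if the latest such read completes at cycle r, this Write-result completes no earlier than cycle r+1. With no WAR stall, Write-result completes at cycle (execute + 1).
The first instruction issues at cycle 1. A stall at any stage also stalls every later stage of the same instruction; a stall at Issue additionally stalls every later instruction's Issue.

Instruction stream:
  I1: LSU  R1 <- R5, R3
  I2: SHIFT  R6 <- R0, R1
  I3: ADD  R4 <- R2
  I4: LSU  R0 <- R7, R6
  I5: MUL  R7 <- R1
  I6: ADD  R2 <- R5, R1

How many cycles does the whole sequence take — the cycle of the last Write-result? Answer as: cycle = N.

[I1] 1/2/3/4
[I2] 2/5/6/7  (RAW R1: wait I1 write@4)
[I3] 3/4/6/7
[I4] 5/8/9/10  (struct: LSU busy until I1 writes@4; RAW R6: wait I2 write@7)
[I5] 6/7/13/14
[I6] 8/9/11/12  (struct: ADD busy until I3 writes@7)

cycle = 14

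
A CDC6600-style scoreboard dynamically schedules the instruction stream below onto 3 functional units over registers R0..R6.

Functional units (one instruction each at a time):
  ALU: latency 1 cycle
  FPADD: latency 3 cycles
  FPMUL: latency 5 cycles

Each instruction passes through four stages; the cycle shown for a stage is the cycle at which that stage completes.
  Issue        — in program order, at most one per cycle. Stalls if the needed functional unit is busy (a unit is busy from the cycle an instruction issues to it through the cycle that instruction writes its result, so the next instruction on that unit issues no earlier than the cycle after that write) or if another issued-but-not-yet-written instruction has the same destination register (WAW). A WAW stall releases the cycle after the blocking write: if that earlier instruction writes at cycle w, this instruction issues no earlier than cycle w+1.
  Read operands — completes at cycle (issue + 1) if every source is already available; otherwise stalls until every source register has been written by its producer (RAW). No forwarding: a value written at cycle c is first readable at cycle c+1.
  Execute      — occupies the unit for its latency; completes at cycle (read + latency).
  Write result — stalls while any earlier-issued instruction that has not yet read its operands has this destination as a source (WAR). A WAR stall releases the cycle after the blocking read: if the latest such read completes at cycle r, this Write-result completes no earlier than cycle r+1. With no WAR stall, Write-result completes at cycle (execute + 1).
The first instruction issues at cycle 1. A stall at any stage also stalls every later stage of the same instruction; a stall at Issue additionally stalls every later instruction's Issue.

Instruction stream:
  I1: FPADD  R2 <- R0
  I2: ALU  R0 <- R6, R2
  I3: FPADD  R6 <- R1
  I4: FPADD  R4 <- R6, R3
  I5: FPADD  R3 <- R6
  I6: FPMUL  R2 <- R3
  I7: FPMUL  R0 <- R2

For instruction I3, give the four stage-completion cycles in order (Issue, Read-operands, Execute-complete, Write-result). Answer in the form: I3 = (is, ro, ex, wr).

I3 = (7, 8, 11, 12)

I1: IS=1 RO=2 EX=5 WR=6
I2: IS=2 RO=7 EX=8 WR=9  [RAW R2: wait I1 write@6]
I3: IS=7 RO=8 EX=11 WR=12  [struct: FPADD busy until I1 writes@6]
I4: IS=13 RO=14 EX=17 WR=18  [struct: FPADD busy until I3 writes@12]
I5: IS=19 RO=20 EX=23 WR=24  [struct: FPADD busy until I4 writes@18]
I6: IS=20 RO=25 EX=30 WR=31  [RAW R3: wait I5 write@24]
I7: IS=32 RO=33 EX=38 WR=39  [struct: FPMUL busy until I6 writes@31]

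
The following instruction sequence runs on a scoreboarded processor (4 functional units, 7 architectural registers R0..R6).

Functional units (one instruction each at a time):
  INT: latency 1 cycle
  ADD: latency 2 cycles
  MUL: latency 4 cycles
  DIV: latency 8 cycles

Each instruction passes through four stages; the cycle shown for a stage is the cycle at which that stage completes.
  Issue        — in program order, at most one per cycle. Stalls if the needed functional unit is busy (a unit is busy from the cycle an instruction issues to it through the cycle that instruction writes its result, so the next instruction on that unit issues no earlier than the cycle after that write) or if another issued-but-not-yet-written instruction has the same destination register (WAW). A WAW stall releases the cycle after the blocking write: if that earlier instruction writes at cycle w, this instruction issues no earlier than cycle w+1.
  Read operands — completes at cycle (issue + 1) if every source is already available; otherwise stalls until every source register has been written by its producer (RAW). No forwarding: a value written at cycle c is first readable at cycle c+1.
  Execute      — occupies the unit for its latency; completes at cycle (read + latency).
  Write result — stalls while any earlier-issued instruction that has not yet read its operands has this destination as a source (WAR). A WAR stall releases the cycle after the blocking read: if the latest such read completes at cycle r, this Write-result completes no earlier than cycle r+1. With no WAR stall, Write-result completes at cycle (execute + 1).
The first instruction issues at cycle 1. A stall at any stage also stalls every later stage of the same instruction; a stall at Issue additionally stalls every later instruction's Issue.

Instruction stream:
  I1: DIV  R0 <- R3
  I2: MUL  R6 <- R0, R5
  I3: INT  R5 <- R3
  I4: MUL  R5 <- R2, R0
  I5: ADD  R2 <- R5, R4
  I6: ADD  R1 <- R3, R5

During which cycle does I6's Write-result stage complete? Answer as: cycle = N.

cycle = 33

[I1] 1/2/10/11
[I2] 2/12/16/17  (RAW R0: wait I1 write@11)
[I3] 3/4/5/13  (WAR R5: wait I2 read@12)
[I4] 18/19/23/24  (struct: MUL busy until I2 writes@17)
[I5] 19/25/27/28  (RAW R5: wait I4 write@24)
[I6] 29/30/32/33  (struct: ADD busy until I5 writes@28)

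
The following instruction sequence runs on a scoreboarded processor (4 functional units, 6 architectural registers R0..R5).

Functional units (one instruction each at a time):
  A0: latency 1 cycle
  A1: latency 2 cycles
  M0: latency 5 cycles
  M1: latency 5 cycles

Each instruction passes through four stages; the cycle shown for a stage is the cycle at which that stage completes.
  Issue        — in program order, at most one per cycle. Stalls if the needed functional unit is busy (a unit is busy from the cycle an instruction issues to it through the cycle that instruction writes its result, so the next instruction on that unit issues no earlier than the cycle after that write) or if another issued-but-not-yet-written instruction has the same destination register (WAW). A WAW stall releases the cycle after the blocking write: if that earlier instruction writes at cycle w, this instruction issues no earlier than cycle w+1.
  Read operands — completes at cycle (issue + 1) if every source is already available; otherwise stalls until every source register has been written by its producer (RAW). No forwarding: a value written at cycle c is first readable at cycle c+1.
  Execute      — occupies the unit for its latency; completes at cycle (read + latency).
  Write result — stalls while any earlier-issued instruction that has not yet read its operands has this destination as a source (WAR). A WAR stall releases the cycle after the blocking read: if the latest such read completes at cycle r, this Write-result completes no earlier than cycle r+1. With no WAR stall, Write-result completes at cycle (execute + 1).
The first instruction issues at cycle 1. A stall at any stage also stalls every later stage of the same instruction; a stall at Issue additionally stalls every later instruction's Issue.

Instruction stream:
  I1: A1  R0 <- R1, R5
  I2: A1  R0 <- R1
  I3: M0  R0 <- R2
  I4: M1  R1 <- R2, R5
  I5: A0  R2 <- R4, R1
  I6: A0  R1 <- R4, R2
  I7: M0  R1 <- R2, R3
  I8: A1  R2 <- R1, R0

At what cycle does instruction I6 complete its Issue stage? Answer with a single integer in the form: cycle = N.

cycle = 23

cycle 1: issue I1 (A1)
cycle 2: I1 read-ops
cycle 4: I1 finished on A1
cycle 5: I1→R0
cycle 6: issue I2 (A1)
cycle 7: I2 read-ops
cycle 9: I2 finished on A1
cycle 10: I2→R0
cycle 11: issue I3 (M0)
cycle 12: I3 read-ops | issue I4 (M1)
cycle 13: I4 read-ops | issue I5 (A0)
cycle 17: I3 finished on M0
cycle 18: I3→R0 | I4 finished on M1
cycle 19: I4→R1
cycle 20: I5 read-ops
cycle 21: I5 finished on A0
cycle 22: I5→R2
cycle 23: issue I6 (A0)
cycle 24: I6 read-ops
cycle 25: I6 finished on A0
cycle 26: I6→R1
cycle 27: issue I7 (M0)
cycle 28: I7 read-ops | issue I8 (A1)
cycle 33: I7 finished on M0
cycle 34: I7→R1
cycle 35: I8 read-ops
cycle 37: I8 finished on A1
cycle 38: I8→R2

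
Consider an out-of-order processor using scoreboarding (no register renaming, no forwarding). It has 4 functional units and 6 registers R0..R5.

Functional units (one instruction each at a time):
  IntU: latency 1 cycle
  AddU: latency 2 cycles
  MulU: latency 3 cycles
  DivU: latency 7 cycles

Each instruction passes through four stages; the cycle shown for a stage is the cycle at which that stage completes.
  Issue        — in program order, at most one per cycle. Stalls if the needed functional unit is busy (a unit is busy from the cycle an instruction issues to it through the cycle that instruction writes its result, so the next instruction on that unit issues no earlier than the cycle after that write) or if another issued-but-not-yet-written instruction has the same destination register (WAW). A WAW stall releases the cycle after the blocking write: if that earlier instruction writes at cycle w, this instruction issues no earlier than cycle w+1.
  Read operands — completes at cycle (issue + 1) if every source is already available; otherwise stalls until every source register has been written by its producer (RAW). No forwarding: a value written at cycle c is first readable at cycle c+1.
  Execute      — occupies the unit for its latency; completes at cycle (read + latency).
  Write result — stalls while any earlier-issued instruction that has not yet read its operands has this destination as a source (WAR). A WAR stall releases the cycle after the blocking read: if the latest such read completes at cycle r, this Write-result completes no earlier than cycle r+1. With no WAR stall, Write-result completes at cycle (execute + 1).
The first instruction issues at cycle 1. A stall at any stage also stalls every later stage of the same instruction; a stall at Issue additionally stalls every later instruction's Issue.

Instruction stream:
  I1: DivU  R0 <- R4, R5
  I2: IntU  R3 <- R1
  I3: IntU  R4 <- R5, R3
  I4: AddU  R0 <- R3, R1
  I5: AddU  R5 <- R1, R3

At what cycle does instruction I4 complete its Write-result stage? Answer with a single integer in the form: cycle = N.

t=1  issue I1 (DivU)
t=2  I1 read-ops | issue I2 (IntU)
t=3  I2 read-ops
t=4  I2 finished on IntU
t=5  I2→R3
t=6  issue I3 (IntU)
t=7  I3 read-ops
t=8  I3 finished on IntU
t=9  I1 finished on DivU | I3→R4
t=10  I1→R0
t=11  issue I4 (AddU)
t=12  I4 read-ops
t=14  I4 finished on AddU
t=15  I4→R0
t=16  issue I5 (AddU)
t=17  I5 read-ops
t=19  I5 finished on AddU
t=20  I5→R5

cycle = 15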